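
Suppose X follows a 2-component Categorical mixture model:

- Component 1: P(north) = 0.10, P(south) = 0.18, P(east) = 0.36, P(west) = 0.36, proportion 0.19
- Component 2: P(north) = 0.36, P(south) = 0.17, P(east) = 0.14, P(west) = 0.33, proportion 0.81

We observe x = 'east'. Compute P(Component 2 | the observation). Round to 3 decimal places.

Apply Bayes' rule: the posterior for each component is proportional to its prior times its likelihood at x.
Evaluate each component's likelihood at the observed value:
  p_1 = P(east | comp) = 0.36
  p_2 = P(east | comp) = 0.14
Prior × likelihood for each component:
  P(Z=1)·p_1 = 0.19 × 0.36 = 0.0684
  P(Z=2)·p_2 = 0.81 × 0.14 = 0.1134
Denominator: 0.0684 + 0.1134 = 0.1818
Responsibility of Component 2: 0.1134 / 0.1818 ≈ 0.624

0.624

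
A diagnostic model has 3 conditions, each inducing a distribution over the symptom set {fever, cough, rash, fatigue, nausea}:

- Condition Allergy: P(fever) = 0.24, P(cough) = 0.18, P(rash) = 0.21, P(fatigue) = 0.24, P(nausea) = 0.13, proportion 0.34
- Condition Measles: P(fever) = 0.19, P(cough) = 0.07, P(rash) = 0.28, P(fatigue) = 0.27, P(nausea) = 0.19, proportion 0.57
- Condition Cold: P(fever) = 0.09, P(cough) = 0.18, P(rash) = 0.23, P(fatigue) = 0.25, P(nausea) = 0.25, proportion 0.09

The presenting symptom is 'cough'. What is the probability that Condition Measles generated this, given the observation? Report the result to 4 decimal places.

By Bayes' theorem, P(k | x) = π_k f_k(x) / Σ_j π_j f_j(x).
Evaluate each component's likelihood at the observed value:
  L_Allergy = P(cough | comp) = 0.18
  L_Measles = P(cough | comp) = 0.07
  L_Cold = P(cough | comp) = 0.18
Prior × likelihood for each component:
  π_Allergy·L_Allergy = 0.34 × 0.18 = 0.0612
  π_Measles·L_Measles = 0.57 × 0.07 = 0.0399
  π_Cold·L_Cold = 0.09 × 0.18 = 0.0162
Marginal: 0.0612 + 0.0399 + 0.0162 = 0.1173
P(Condition Measles | 'cough') = 0.0399 / 0.1173 ≈ 0.3402

0.3402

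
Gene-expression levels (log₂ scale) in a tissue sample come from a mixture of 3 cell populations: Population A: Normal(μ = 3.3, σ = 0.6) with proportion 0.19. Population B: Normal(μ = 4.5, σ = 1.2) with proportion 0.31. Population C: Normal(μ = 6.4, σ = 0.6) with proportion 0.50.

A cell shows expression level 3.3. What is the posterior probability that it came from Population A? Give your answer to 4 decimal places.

0.6690

Apply Bayes' rule: the posterior for each component is proportional to its prior times its likelihood at x.
Component likelihoods at x = 3.3:
  f_A = 0.664904
  f_B = 0.201642
  f_C = 1.06202e-06
Weight by the priors:
  P(Z=A)·f_A = 0.19 × 0.664904 = 0.126332
  P(Z=B)·f_B = 0.31 × 0.201642 = 0.0625091
  P(Z=C)·f_C = 0.50 × 1.06202e-06 = 5.31011e-07
Marginal: 0.126332 + 0.0625091 + 5.31011e-07 = 0.188841
P(Population A | the observation) ≈ 0.6690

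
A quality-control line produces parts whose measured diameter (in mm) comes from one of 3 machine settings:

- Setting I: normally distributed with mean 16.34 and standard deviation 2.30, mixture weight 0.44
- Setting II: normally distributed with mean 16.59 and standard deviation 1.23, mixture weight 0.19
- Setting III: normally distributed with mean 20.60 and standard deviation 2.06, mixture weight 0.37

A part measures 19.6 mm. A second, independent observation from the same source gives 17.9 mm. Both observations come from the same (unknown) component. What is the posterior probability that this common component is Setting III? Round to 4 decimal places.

0.5418

The responsibility of component k is π_k f_k(x) divided by Σ_j π_j f_j(x).
Since both observations come from the same component, the likelihood for component k is f_k(x₁)·f_k(x₂).
  L_I = [0.0635234] × [0.137812] = 0.00875427
  L_II = [0.0162407] × [0.183947] = 0.00298742
  L_III = [0.172136] × [0.082037] = 0.0141215
Unnormalised posteriors:
  π_I·L_I = 0.44 × 0.00875427 = 0.00385188
  π_II·L_II = 0.19 × 0.00298742 = 0.000567611
  π_III·L_III = 0.37 × 0.0141215 = 0.00522497
Normaliser: 0.00385188 + 0.000567611 + 0.00522497 = 0.00964446
P(Setting III | x₁, x₂) ≈ 0.5418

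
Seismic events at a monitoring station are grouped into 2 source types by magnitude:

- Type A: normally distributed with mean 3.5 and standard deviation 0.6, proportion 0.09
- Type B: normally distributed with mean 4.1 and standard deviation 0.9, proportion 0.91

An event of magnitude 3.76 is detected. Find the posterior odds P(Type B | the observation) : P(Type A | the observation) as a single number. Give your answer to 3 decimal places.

6.894

Posterior odds = (π_i f_i(x)) / (π_j f_j(x)); the normalising sum cancels.
Normal densities:
  L_A = 0.605318
  L_B = 0.412741
0.375594 / 0.0544786 ≈ 6.894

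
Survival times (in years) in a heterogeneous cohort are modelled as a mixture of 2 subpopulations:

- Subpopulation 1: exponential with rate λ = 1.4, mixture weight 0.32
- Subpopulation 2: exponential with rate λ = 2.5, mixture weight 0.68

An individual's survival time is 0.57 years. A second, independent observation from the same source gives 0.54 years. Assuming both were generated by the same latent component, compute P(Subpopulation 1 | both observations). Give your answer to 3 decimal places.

Apply Bayes' rule: the posterior for each component is proportional to its prior times its likelihood at x.
Since both observations come from the same component, the likelihood for component k is f_k(x₁)·f_k(x₂).
  f_1 = [0.63032] × [0.657357] = 0.414345
  f_2 = [0.601271] × [0.648101] = 0.389684
Unnormalised posteriors:
  π_1·f_1 = 0.32 × 0.414345 = 0.132591
  π_2·f_2 = 0.68 × 0.389684 = 0.264985
Denominator: 0.132591 + 0.264985 = 0.397576
So the posterior for Subpopulation 1 is 0.132591 / 0.397576 ≈ 0.333.

0.333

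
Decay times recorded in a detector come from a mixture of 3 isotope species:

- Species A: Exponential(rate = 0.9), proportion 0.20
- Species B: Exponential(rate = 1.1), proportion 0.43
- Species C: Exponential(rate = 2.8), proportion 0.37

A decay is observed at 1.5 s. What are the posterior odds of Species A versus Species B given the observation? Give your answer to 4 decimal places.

Posterior odds = (π_i f_i(x)) / (π_j f_j(x)); the normalising sum cancels.
Evaluate each component's likelihood at the observed value:
  p_A = 0.9·e^(−0.9·1.5) = 0.9·e^(−1.3500) = 0.233316
  p_B = 1.1·e^(−1.1·1.5) = 1.1·e^(−1.6500) = 0.211255
  p_C = 2.8·e^(−2.8·1.5) = 2.8·e^(−4.2000) = 0.0419876
Posterior odds = (π_A·p_A) / (π_B·p_B) = (0.20·0.233316) / (0.43·0.211255) = 0.0466632 / 0.0908396 ≈ 0.5137

0.5137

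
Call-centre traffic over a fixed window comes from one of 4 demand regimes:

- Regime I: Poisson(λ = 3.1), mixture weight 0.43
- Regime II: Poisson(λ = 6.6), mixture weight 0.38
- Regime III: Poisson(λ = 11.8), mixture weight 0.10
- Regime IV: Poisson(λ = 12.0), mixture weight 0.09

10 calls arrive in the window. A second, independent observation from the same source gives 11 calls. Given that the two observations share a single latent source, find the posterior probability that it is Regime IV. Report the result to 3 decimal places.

0.345

P(component k | x) = π_k·f_k(x) / marginal(x), where marginal(x) = Σ_j π_j·f_j(x).
Since both observations come from the same component, the likelihood for component k is f_k(x₁)·f_k(x₂).
  f_I = [e^(−3.1)·3.1^10/10! = 0.00101752] × [0.000286754] = 2.91777e-07
  f_II = [e^(−6.6)·6.6^10/10! = 0.058794] × [0.0352764] = 0.00207404
  f_III = [e^(−11.8)·11.8^10/10! = 0.108239] × [0.11611] = 0.0125676
  f_IV = [e^(−12.0)·12.0^10/10! = 0.104837] × [0.114368] = 0.01199
Unnormalised posteriors:
  π_I·f_I = 0.43 × 2.91777e-07 = 1.25464e-07
  π_II·f_II = 0.38 × 0.00207404 = 0.000788134
  π_III·f_III = 0.10 × 0.0125676 = 0.00125676
  π_IV·f_IV = 0.09 × 0.01199 = 0.0010791
Evidence: 1.25464e-07 + 0.000788134 + 0.00125676 + 0.0010791 = 0.00312413
Responsibility of Regime IV: 0.0010791 / 0.00312413 ≈ 0.345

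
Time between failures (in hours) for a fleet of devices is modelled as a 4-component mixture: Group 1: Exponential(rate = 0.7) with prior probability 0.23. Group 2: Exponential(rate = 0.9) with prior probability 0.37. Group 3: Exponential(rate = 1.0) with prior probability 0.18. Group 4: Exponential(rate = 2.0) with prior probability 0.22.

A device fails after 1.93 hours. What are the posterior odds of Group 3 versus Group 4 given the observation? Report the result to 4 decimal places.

The posterior odds equal the prior odds times the likelihood ratio: (w_i/w_j)·(f_i(x)/f_j(x)).
Component likelihoods at x = 1.93 hours:
  L_1 = 0.181287
  L_2 = 0.158443
  L_3 = 0.145148
  L_4 = 0.042136
Posterior odds = (w_3·L_3) / (w_4·L_4) = (0.18·0.145148) / (0.22·0.042136) = 0.0261267 / 0.00926992 ≈ 2.8184

2.8184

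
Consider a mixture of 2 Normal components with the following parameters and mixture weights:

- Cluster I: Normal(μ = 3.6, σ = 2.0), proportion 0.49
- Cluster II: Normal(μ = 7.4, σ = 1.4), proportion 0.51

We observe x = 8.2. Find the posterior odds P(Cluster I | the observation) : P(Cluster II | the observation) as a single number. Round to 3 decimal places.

The posterior odds equal the prior odds times the likelihood ratio: (π_i/π_j)·(f_i(x)/f_j(x)).
Evaluate each component's likelihood at the observed value:
  L_I = 0.0141635
  L_II = 0.242034
Odds = (0.49/0.51) × (0.0141635/0.242034) = 0.960784 × 0.0585187 ≈ 0.056

0.056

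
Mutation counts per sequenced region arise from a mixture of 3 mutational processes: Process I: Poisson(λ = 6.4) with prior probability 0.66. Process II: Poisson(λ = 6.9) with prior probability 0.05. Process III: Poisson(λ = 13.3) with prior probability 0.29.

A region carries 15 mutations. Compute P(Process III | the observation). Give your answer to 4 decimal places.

The responsibility of component k is π_k f_k(x) divided by Σ_j π_j f_j(x).
Poisson probabilities:
  f_I = 0.00157295
  f_II = 0.00294853
  f_III = 0.0922908
Prior × likelihood for each component:
  π_I·f_I = 0.66 × 0.00157295 = 0.00103815
  π_II·f_II = 0.05 × 0.00294853 = 0.000147426
  π_III·f_III = 0.29 × 0.0922908 = 0.0267643
Marginal: 0.00103815 + 0.000147426 + 0.0267643 = 0.0279499
So the posterior for Process III is 0.0267643 / 0.0279499 ≈ 0.9576.

0.9576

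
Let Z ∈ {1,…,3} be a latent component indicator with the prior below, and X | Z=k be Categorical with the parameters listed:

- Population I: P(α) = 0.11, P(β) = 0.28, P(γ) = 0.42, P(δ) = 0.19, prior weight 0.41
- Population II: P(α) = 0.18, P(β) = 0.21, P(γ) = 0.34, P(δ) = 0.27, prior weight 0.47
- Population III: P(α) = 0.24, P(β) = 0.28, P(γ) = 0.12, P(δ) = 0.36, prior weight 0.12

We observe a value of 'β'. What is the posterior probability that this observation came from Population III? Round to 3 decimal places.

Apply Bayes' rule: the posterior for each component is proportional to its prior times its likelihood at x.
Evaluate each component's likelihood at the observed value:
  p_I = 0.28
  p_II = 0.21
  p_III = 0.28
Unnormalised posteriors:
  π_I·p_I = 0.41 × 0.28 = 0.1148
  π_II·p_II = 0.47 × 0.21 = 0.0987
  π_III·p_III = 0.12 × 0.28 = 0.0336
Denominator: 0.1148 + 0.0987 + 0.0336 = 0.2471
P(Population III | x) = 0.0336 / 0.2471 ≈ 0.136

0.136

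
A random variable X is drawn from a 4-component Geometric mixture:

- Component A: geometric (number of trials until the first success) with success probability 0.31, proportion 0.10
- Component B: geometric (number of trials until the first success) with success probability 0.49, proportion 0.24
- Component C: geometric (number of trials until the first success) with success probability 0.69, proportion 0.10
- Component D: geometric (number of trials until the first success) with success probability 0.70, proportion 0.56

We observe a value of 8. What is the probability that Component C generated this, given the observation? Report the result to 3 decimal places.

P(component k | x) = π_k·f_k(x) / marginal(x), where marginal(x) = Σ_j π_j·f_j(x).
Evaluate each component's likelihood at the observed value:
  p_A = 0.0230837
  p_B = 0.00439731
  p_C = 0.000189837
  p_D = 0.00015309
Multiply by the mixture weights:
  π_A·p_A = 0.10 × 0.0230837 = 0.00230837
  π_B·p_B = 0.24 × 0.00439731 = 0.00105535
  π_C·p_C = 0.10 × 0.000189837 = 1.89837e-05
  π_D·p_D = 0.56 × 0.00015309 = 8.57304e-05
Normaliser: 0.00230837 + 0.00105535 + 1.89837e-05 + 8.57304e-05 = 0.00346844
P(Component C | x) = 1.89837e-05 / 0.00346844 ≈ 0.005

0.005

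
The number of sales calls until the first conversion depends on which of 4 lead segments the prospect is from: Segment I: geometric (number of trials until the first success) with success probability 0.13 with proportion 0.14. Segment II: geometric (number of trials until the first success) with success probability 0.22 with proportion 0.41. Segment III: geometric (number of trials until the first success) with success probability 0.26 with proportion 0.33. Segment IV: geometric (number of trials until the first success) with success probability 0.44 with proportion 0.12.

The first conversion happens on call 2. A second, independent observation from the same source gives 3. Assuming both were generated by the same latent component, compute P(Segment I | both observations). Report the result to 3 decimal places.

Apply Bayes' rule: the posterior for each component is proportional to its prior times its likelihood at x.
Since both observations come from the same component, the likelihood for component k is f_k(x₁)·f_k(x₂).
  p_I = [0.13·(1−0.13)^1 = 0.13·0.87 = 0.1131] × [0.098397] = 0.0111287
  p_II = [0.22·(1−0.22)^1 = 0.22·0.78 = 0.1716] × [0.133848] = 0.0229683
  p_III = [0.26·(1−0.26)^1 = 0.26·0.74 = 0.1924] × [0.142376] = 0.0273931
  p_IV = [0.44·(1−0.44)^1 = 0.44·0.56 = 0.2464] × [0.137984] = 0.0339993
Unnormalised posteriors:
  w_I·p_I = 0.14 × 0.0111287 = 0.00155802
  w_II·p_II = 0.41 × 0.0229683 = 0.00941701
  w_III·p_III = 0.33 × 0.0273931 = 0.00903974
  w_IV·p_IV = 0.12 × 0.0339993 = 0.00407991
Marginal: 0.00155802 + 0.00941701 + 0.00903974 + 0.00407991 = 0.0240947
P(Segment I | x) = 0.00155802 / 0.0240947 ≈ 0.065

0.065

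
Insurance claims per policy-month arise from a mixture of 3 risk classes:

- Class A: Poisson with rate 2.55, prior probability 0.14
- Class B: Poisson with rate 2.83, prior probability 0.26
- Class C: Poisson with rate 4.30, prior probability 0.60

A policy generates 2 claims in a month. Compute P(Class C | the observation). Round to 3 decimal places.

By Bayes' theorem, P(k | x) = π_k f_k(x) / Σ_j π_j f_j(x).
Poisson probabilities:
  f_A = 0.253863
  f_B = 0.236314
  f_C = 0.125441
Weight by the priors:
  π_A·f_A = 0.14 × 0.253863 = 0.0355408
  π_B·f_B = 0.26 × 0.236314 = 0.0614416
  π_C·f_C = 0.60 × 0.125441 = 0.0752648
Evidence: 0.0355408 + 0.0614416 + 0.0752648 = 0.172247
Responsibility of Class C: 0.0752648 / 0.172247 ≈ 0.437

0.437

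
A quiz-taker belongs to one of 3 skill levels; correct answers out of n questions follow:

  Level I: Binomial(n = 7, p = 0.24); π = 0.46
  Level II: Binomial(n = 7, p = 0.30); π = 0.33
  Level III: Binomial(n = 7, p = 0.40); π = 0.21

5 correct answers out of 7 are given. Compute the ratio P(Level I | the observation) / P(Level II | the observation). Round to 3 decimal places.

The posterior odds equal the prior odds times the likelihood ratio: (w_i/w_j)·(f_i(x)/f_j(x)).
Evaluate each component's likelihood at the observed value:
  L_I = C(7,5)·0.24^5·0.76^2 = 21·0.000796262·0.5776 = 0.00965834
  L_II = C(7,5)·0.30^5·0.70^2 = 21·0.00243·0.49 = 0.0250047
  L_III = C(7,5)·0.40^5·0.60^2 = 21·0.01024·0.36 = 0.0774144
Posterior odds = (w_I·L_I) / (w_II·L_II) = (0.46·0.00965834) / (0.33·0.0250047) = 0.00444284 / 0.00825155 ≈ 0.538

0.538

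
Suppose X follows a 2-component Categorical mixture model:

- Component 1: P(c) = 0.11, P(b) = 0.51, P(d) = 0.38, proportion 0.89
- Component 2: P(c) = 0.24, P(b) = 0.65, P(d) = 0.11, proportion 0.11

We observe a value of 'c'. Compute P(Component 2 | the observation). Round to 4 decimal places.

0.2124

Posterior ∝ prior × likelihood, so P(k | x) ∝ π_k f_k(x); normalise over all components.
Component likelihoods at x = 'c':
  L_1 = 0.11
  L_2 = 0.24
Unnormalised posteriors:
  π_1·L_1 = 0.89 × 0.11 = 0.0979
  π_2·L_2 = 0.11 × 0.24 = 0.0264
Normaliser: 0.0979 + 0.0264 = 0.1243
P(Component 2 | x) ≈ 0.2124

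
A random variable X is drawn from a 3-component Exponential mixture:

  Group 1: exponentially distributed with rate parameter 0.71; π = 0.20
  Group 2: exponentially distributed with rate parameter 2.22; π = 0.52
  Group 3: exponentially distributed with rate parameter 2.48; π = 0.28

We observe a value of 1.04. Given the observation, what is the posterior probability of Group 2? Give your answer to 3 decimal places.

0.488

The responsibility of component k is π_k f_k(x) divided by Σ_j π_j f_j(x).
Exponential densities:
  p_1 = 0.339293
  p_2 = 0.220625
  p_3 = 0.18807
Unnormalised posteriors:
  π_1·p_1 = 0.20 × 0.339293 = 0.0678587
  π_2·p_2 = 0.52 × 0.220625 = 0.114725
  π_3·p_3 = 0.28 × 0.18807 = 0.0526596
Sum: 0.0678587 + 0.114725 + 0.0526596 = 0.235243
P(Group 2 | data) = 0.114725 / 0.235243 ≈ 0.488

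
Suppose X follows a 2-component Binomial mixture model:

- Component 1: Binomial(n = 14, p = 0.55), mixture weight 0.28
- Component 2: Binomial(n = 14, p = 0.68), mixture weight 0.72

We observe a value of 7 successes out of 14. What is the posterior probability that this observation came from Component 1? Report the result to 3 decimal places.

0.489

By Bayes' theorem, P(k | x) = P(Z=k) f_k(x) / Σ_j P(Z=j) f_j(x).
Evaluate each component's likelihood at the observed value:
  L_1 = 0.195242
  L_2 = 0.0792792
Multiply by the mixture weights:
  P(Z=1)·L_1 = 0.28 × 0.195242 = 0.0546678
  P(Z=2)·L_2 = 0.72 × 0.0792792 = 0.0570811
Evidence: 0.0546678 + 0.0570811 = 0.111749
P(Component 1 | the observation) = 0.0546678 / 0.111749 ≈ 0.489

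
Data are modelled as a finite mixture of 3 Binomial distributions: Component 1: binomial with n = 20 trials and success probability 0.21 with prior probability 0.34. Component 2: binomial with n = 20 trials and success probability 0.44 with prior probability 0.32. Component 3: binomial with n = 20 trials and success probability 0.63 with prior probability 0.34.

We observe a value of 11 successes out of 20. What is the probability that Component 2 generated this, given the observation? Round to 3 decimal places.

P(component k | x) = π_k·f_k(x) / marginal(x), where marginal(x) = Σ_j π_j·f_j(x).
Evaluate each component's likelihood at the observed value:
  L_1 = C(20,11)·0.21^11·0.79^9 = 167960·3.50278e-08·0.119852 = 0.000705118
  L_2 = C(20,11)·0.44^11·0.56^9 = 167960·0.000119668·0.00541617 = 0.108862
  L_3 = C(20,11)·0.63^11·0.37^9 = 167960·0.00620506·0.000129962 = 0.135446
Weight by the priors:
  π_1·L_1 = 0.34 × 0.000705118 = 0.00023974
  π_2·L_2 = 0.32 × 0.108862 = 0.0348359
  π_3·L_3 = 0.34 × 0.135446 = 0.0460518
Normaliser: 0.00023974 + 0.0348359 + 0.0460518 = 0.0811275
P(Component 2 | 11 successes out of 20) = 0.0348359 / 0.0811275 ≈ 0.429

0.429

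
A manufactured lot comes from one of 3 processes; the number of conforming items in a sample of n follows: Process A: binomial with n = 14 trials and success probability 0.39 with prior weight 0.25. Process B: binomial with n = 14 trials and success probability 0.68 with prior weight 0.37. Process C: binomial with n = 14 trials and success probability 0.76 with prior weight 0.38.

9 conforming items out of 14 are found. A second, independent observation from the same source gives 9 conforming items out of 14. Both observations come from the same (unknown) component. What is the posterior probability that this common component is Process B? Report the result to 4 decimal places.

The responsibility of component k is w_k f_k(x) divided by Σ_j w_j f_j(x).
Since both observations come from the same component, the likelihood for component k is f_k(x₁)·f_k(x₂).
  L_A = [C(14,9)·0.39^9·0.61^5 = 2002·0.000208728·0.0844596 = 0.0352935] × [0.0352935] = 0.00124563
  L_B = [C(14,9)·0.68^9·0.32^5 = 2002·0.0310871·0.00335544 = 0.208831] × [0.208831] = 0.0436102
  L_C = [C(14,9)·0.76^9·0.24^5 = 2002·0.0845906·0.000796262 = 0.134847] × [0.134847] = 0.0181838
Weight by the priors:
  w_A·L_A = 0.25 × 0.00124563 = 0.000311408
  w_B·L_B = 0.37 × 0.0436102 = 0.0161358
  w_C·L_C = 0.38 × 0.0181838 = 0.00690985
Denominator: 0.000311408 + 0.0161358 + 0.00690985 = 0.023357
Responsibility of Process B: 0.0161358 / 0.023357 ≈ 0.6908

0.6908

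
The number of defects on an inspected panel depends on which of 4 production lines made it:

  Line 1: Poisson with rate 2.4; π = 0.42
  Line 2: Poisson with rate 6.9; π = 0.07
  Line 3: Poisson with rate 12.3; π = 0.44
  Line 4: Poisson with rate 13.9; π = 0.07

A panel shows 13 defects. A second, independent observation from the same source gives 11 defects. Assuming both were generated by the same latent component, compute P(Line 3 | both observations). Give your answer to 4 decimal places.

0.8854

P(component k | x) = π_k·f_k(x) / marginal(x), where marginal(x) = Σ_j π_j·f_j(x).
Since both observations come from the same component, the likelihood for component k is f_k(x₁)·f_k(x₂).
  f_1 = [1.27691e-06] × [3.45829e-05] = 4.41591e-11
  f_2 = [0.0130055] × [0.042614] = 0.000554215
  f_3 = [0.107811] × [0.111168] = 0.0119851
  f_4 = [0.106713] × [0.0861616] = 0.00919459
Weight by the priors:
  π_1·f_1 = 0.42 × 4.41591e-11 = 1.85468e-11
  π_2·f_2 = 0.07 × 0.000554215 = 3.87951e-05
  π_3·f_3 = 0.44 × 0.0119851 = 0.00527345
  π_4·f_4 = 0.07 × 0.00919459 = 0.000643622
Denominator: 1.85468e-11 + 3.87951e-05 + 0.00527345 + 0.000643622 = 0.00595587
P(Line 3 | x₁, x₂) ≈ 0.8854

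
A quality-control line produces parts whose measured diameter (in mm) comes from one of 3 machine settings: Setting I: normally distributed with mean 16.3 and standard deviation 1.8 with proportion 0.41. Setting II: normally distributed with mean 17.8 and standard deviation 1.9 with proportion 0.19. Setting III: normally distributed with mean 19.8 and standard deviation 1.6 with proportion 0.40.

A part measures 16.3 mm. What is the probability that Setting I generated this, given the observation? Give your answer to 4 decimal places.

0.7033

Posterior ∝ prior × likelihood, so P(k | x) ∝ π_k f_k(x); normalise over all components.
Evaluate each component's likelihood at the observed value:
  L_I = 0.221635
  L_II = 0.15375
  L_III = 0.022788
Unnormalised posteriors:
  π_I·L_I = 0.41 × 0.221635 = 0.0908702
  π_II·L_II = 0.19 × 0.15375 = 0.0292125
  π_III·L_III = 0.40 × 0.022788 = 0.00911521
Evidence: 0.0908702 + 0.0292125 + 0.00911521 = 0.129198
P(Setting I | x) = 0.0908702 / 0.129198 ≈ 0.7033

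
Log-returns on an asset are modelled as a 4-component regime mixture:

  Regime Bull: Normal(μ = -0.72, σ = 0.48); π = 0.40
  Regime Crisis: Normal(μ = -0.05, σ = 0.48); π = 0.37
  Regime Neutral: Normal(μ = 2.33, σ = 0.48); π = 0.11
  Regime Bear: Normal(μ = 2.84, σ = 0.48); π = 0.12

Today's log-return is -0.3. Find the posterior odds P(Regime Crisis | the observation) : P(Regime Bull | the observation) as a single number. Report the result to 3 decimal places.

1.184

Posterior odds = (w_i f_i(x)) / (w_j f_j(x)); the normalising sum cancels.
Component likelihoods at x = -0.3:
  L_Bull = (1/(0.48·√(2π)))·exp(−(-0.3−-0.72)²/(2·0.48²)) = 0.831130·exp(-0.38281) = 0.566781
  L_Crisis = (1/(0.48·√(2π)))·exp(−(-0.3−-0.05)²/(2·0.48²)) = 0.831130·exp(-0.13563) = 0.725711
  L_Neutral = (1/(0.48·√(2π)))·exp(−(-0.3−2.33)²/(2·0.48²)) = 0.831130·exp(-15.01063) = 2.51555e-07
  L_Bear = (1/(0.48·√(2π)))·exp(−(-0.3−2.84)²/(2·0.48²)) = 0.831130·exp(-21.39670) = 4.23838e-10
Posterior odds = (w_Crisis·L_Crisis) / (w_Bull·L_Bull) = (0.37·0.725711) / (0.40·0.566781) = 0.268513 / 0.226712 ≈ 1.184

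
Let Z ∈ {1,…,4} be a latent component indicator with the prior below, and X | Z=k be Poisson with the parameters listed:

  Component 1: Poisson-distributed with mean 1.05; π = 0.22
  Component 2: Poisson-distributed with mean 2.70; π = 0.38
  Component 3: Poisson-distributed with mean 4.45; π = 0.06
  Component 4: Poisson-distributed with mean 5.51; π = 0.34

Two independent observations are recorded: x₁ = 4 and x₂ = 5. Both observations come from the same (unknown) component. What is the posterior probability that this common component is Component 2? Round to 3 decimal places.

The responsibility of component k is π_k f_k(x) divided by Σ_j π_j f_j(x).
Since both observations come from the same component, the likelihood for component k is f_k(x₁)·f_k(x₂).
  f_1 = [0.017723] × [0.00372183] = 6.59618e-05
  f_2 = [0.148816] × [0.0803605] = 0.0119589
  f_3 = [0.190818] × [0.169828] = 0.0324061
  f_4 = [0.155393] × [0.171244] = 0.0266101
Multiply by the mixture weights:
  π_1·f_1 = 0.22 × 6.59618e-05 = 1.45116e-05
  π_2·f_2 = 0.38 × 0.0119589 = 0.00454438
  π_3·f_3 = 0.06 × 0.0324061 = 0.00194437
  π_4·f_4 = 0.34 × 0.0266101 = 0.00904744
Marginal: 1.45116e-05 + 0.00454438 + 0.00194437 + 0.00904744 = 0.0155507
P(Component 2 | x₁,x₂) ≈ 0.292

0.292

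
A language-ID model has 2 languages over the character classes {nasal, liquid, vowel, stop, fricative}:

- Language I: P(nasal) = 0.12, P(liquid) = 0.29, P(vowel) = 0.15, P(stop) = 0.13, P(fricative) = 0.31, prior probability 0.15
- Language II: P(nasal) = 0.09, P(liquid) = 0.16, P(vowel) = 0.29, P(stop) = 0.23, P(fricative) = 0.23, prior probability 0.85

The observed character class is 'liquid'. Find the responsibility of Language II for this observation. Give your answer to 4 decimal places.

By Bayes' theorem, P(k | x) = w_k f_k(x) / Σ_j w_j f_j(x).
Component likelihoods at x = 'liquid':
  p_I = 0.29
  p_II = 0.16
Multiply by the mixture weights:
  w_I·p_I = 0.15 × 0.29 = 0.0435
  w_II·p_II = 0.85 × 0.16 = 0.136
Denominator: 0.0435 + 0.136 = 0.1795
So the posterior for Language II is 0.136 / 0.1795 ≈ 0.7577.

0.7577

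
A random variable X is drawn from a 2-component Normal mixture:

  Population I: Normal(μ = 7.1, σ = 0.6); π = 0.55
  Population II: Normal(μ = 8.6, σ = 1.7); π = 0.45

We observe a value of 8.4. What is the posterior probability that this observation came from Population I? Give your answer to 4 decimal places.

Posterior ∝ prior × likelihood, so P(k | x) ∝ π_k f_k(x); normalise over all components.
Normal densities:
  L_I = 0.0635877
  L_II = 0.233054
Unnormalised posteriors:
  π_I·L_I = 0.55 × 0.0635877 = 0.0349732
  π_II·L_II = 0.45 × 0.233054 = 0.104874
Evidence: 0.0349732 + 0.104874 = 0.139847
P(Population I | x) ≈ 0.2501

0.2501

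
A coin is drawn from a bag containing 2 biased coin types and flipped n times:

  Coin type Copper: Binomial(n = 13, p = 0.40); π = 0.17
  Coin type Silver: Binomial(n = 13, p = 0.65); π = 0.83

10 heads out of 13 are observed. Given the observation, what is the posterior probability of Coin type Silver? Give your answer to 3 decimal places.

0.992

Posterior ∝ prior × likelihood, so P(k | x) ∝ π_k f_k(x); normalise over all components.
Evaluate each component's likelihood at the observed value:
  L_Copper = C(13,10)·0.40^10·0.60^3 = 286·0.000104858·0.216 = 0.00647768
  L_Silver = C(13,10)·0.65^10·0.35^3 = 286·0.0134627·0.042875 = 0.165084
Multiply by the mixture weights:
  π_Copper·L_Copper = 0.17 × 0.00647768 = 0.00110121
  π_Silver·L_Silver = 0.83 × 0.165084 = 0.137019
Normaliser: 0.00110121 + 0.137019 = 0.138121
P(Coin type Silver | x) = 0.137019 / 0.138121 ≈ 0.992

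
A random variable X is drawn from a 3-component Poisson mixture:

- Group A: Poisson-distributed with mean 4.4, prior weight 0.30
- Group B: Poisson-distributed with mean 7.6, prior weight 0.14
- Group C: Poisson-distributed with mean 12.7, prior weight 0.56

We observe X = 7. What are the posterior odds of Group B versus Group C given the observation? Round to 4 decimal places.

Posterior odds = (π_i f_i(x)) / (π_j f_j(x)); the normalising sum cancels.
Evaluate each component's likelihood at the observed value:
  L_A = e^(−4.4)·4.4^7/7! = 0.0777754
  L_B = e^(−7.6)·7.6^7/7! = 0.145421
  L_C = e^(−12.7)·12.7^7/7! = 0.0322593
Odds = (0.14/0.56) × (0.145421/0.0322593) = 0.25 × 4.50787 ≈ 1.1270

1.1270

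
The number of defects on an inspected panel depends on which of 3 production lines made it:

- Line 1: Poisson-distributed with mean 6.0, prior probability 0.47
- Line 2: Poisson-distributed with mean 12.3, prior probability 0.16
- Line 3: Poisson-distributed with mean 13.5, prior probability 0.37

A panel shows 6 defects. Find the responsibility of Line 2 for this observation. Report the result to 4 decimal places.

By Bayes' theorem, P(k | x) = P(Z=k) f_k(x) / Σ_j P(Z=j) f_j(x).
Evaluate each component's likelihood at the observed value:
  L_1 = e^(−6.0)·6.0^6/6! = 0.160623
  L_2 = e^(−12.3)·12.3^6/6! = 0.0218915
  L_3 = e^(−13.5)·13.5^6/6! = 0.0115264
Multiply by the mixture weights:
  P(Z=1)·L_1 = 0.47 × 0.160623 = 0.0754929
  P(Z=2)·L_2 = 0.16 × 0.0218915 = 0.00350264
  P(Z=3)·L_3 = 0.37 × 0.0115264 = 0.00426478
Marginal: 0.0754929 + 0.00350264 + 0.00426478 = 0.0832603
P(Line 2 | x) = 0.00350264 / 0.0832603 ≈ 0.0421

0.0421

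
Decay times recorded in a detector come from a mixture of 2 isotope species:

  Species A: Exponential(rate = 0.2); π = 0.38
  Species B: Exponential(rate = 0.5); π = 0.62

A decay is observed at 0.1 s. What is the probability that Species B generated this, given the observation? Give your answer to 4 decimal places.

0.7983

The responsibility of component k is π_k f_k(x) divided by Σ_j π_j f_j(x).
Evaluate each component's likelihood at the observed value:
  f_A = 0.19604
  f_B = 0.475615
Multiply by the mixture weights:
  π_A·f_A = 0.38 × 0.19604 = 0.0744951
  π_B·f_B = 0.62 × 0.475615 = 0.294881
Evidence: 0.0744951 + 0.294881 = 0.369376
P(Species B | the observation) = 0.294881 / 0.369376 ≈ 0.7983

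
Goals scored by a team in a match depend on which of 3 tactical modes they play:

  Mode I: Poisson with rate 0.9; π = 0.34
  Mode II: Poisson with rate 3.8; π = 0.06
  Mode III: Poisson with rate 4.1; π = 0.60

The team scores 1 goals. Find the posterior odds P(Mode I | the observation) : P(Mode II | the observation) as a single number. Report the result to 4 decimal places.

24.3916

Since P(k|x) ∝ P(Z=k) f_k(x), the posterior odds are P(Z=i) f_i(x) / (P(Z=j) f_j(x)).
Evaluate each component's likelihood at the observed value:
  L_I = e^(−0.9)·0.9^1/1! = 0.365913
  L_II = e^(−3.8)·3.8^1/1! = 0.0850089
  L_III = e^(−4.1)·4.1^1/1! = 0.067948
Odds = (0.34/0.06) × (0.365913/0.0850089) = 5.66667 × 4.3044 ≈ 24.3916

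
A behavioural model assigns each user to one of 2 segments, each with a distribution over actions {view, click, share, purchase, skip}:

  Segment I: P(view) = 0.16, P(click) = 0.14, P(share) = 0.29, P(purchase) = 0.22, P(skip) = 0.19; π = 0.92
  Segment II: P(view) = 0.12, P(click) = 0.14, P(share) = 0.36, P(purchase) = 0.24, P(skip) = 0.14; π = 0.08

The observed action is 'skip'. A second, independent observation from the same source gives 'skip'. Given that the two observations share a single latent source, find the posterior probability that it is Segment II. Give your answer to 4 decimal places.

P(component k | x) = P(Z=k)·f_k(x) / marginal(x), where marginal(x) = Σ_j P(Z=j)·f_j(x).
Since both observations come from the same component, the likelihood for component k is f_k(x₁)·f_k(x₂).
  f_I = [P(skip | comp) = 0.19] × [0.19] = 0.0361
  f_II = [P(skip | comp) = 0.14] × [0.14] = 0.0196
Prior × likelihood for each component:
  P(Z=I)·f_I = 0.92 × 0.0361 = 0.033212
  P(Z=II)·f_II = 0.08 × 0.0196 = 0.001568
Sum: 0.033212 + 0.001568 = 0.03478
So the posterior for Segment II is 0.001568 / 0.03478 ≈ 0.0451.

0.0451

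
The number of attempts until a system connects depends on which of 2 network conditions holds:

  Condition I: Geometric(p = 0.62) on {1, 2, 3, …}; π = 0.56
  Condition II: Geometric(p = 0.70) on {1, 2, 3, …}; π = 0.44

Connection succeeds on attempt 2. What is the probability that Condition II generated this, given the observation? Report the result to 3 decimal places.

The responsibility of component k is π_k f_k(x) divided by Σ_j π_j f_j(x).
Evaluate each component's likelihood at the observed value:
  L_I = 0.62·(1−0.62)^1 = 0.62·0.38 = 0.2356
  L_II = 0.70·(1−0.70)^1 = 0.70·0.3 = 0.21
Weight by the priors:
  π_I·L_I = 0.56 × 0.2356 = 0.131936
  π_II·L_II = 0.44 × 0.21 = 0.0924
Sum: 0.131936 + 0.0924 = 0.224336
So the posterior for Condition II is 0.0924 / 0.224336 ≈ 0.412.

0.412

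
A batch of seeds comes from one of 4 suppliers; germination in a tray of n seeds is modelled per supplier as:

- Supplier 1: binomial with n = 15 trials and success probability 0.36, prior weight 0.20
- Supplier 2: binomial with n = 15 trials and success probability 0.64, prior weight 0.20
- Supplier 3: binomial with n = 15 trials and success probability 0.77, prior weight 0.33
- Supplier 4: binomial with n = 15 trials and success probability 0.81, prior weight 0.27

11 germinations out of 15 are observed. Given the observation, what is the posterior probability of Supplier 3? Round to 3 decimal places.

Apply Bayes' rule: the posterior for each component is proportional to its prior times its likelihood at x.
Evaluate each component's likelihood at the observed value:
  p_1 = C(15,11)·0.36^11·0.64^4 = 1365·1.31622e-05·0.167772 = 0.00301426
  p_2 = C(15,11)·0.64^11·0.36^4 = 1365·0.0073787·0.0167962 = 0.16917
  p_3 = C(15,11)·0.77^11·0.23^4 = 1365·0.0564154·0.00279841 = 0.215497
  p_4 = C(15,11)·0.81^11·0.19^4 = 1365·0.0984771·0.00130321 = 0.175179
Multiply by the mixture weights:
  w_1·p_1 = 0.20 × 0.00301426 = 0.000602851
  w_2·p_2 = 0.20 × 0.16917 = 0.0338339
  w_3·p_3 = 0.33 × 0.215497 = 0.0711141
  w_4·p_4 = 0.27 × 0.175179 = 0.0472984
Denominator: 0.000602851 + 0.0338339 + 0.0711141 + 0.0472984 = 0.152849
P(Supplier 3 | the observation) = 0.0711141 / 0.152849 ≈ 0.465

0.465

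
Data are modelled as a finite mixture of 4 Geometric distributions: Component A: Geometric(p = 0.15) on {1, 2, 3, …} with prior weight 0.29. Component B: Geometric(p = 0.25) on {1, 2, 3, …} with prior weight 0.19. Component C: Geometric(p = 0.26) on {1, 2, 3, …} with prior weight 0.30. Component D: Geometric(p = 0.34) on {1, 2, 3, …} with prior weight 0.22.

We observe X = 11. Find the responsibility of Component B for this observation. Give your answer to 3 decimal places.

By Bayes' theorem, P(k | x) = π_k f_k(x) / Σ_j π_j f_j(x).
Component likelihoods at x = 11:
  f_A = 0.0295312
  f_B = 0.0140784
  f_C = 0.0128024
  f_D = 0.00533235
Prior × likelihood for each component:
  π_A·f_A = 0.29 × 0.0295312 = 0.00856404
  π_B·f_B = 0.19 × 0.0140784 = 0.00267489
  π_C·f_C = 0.30 × 0.0128024 = 0.00384071
  π_D·f_D = 0.22 × 0.00533235 = 0.00117312
Sum: 0.00856404 + 0.00267489 + 0.00384071 + 0.00117312 = 0.0162528
P(Component B | x) ≈ 0.165

0.165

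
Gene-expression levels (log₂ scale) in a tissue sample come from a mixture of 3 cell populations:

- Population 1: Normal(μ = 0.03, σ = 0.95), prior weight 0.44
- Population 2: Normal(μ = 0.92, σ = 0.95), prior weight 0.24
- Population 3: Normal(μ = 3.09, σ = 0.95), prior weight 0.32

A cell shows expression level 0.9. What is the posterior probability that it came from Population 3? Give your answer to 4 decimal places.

0.0407

By Bayes' theorem, P(k | x) = P(Z=k) f_k(x) / Σ_j P(Z=j) f_j(x).
Component likelihoods at x = 0.9:
  p_1 = (1/(0.95·√(2π)))·exp(−(0.9−0.03)²/(2·0.95²)) = 0.419939·exp(-0.41934) = 0.276103
  p_2 = (1/(0.95·√(2π)))·exp(−(0.9−0.92)²/(2·0.95²)) = 0.419939·exp(-0.00022) = 0.419846
  p_3 = (1/(0.95·√(2π)))·exp(−(0.9−3.09)²/(2·0.95²)) = 0.419939·exp(-2.65712) = 0.0294587
Weight by the priors:
  P(Z=1)·p_1 = 0.44 × 0.276103 = 0.121485
  P(Z=2)·p_2 = 0.24 × 0.419846 = 0.100763
  P(Z=3)·p_3 = 0.32 × 0.0294587 = 0.0094268
Marginal: 0.121485 + 0.100763 + 0.0094268 = 0.231675
P(Population 3 | 0.9) = 0.0094268 / 0.231675 ≈ 0.0407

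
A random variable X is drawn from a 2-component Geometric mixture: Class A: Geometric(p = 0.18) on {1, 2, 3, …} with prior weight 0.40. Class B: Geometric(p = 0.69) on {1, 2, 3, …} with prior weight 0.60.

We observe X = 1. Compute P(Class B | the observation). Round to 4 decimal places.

0.8519

P(component k | x) = w_k·f_k(x) / marginal(x), where marginal(x) = Σ_j w_j·f_j(x).
Evaluate each component's likelihood at the observed value:
  L_A = 0.18·(1−0.18)^0 = 0.18·1 = 0.18
  L_B = 0.69·(1−0.69)^0 = 0.69·1 = 0.69
Unnormalised posteriors:
  w_A·L_A = 0.40 × 0.18 = 0.072
  w_B·L_B = 0.60 × 0.69 = 0.414
Normaliser: 0.072 + 0.414 = 0.486
So the posterior for Class B is 0.414 / 0.486 ≈ 0.8519.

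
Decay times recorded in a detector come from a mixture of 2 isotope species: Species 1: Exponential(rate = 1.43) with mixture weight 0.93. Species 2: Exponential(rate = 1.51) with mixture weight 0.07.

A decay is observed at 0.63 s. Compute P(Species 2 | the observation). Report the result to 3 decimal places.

0.070

By Bayes' theorem, P(k | x) = π_k f_k(x) / Σ_j π_j f_j(x).
Evaluate each component's likelihood at the observed value:
  L_1 = 0.580872
  L_2 = 0.58322
Unnormalised posteriors:
  π_1·L_1 = 0.93 × 0.580872 = 0.540211
  π_2·L_2 = 0.07 × 0.58322 = 0.0408254
Marginal: 0.540211 + 0.0408254 = 0.581036
P(Species 2 | x) = 0.0408254 / 0.581036 ≈ 0.070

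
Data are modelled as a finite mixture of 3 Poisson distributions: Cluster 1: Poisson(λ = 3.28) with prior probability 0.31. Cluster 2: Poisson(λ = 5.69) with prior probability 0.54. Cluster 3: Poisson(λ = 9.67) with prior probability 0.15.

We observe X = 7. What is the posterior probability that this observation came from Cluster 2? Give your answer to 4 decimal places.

Posterior ∝ prior × likelihood, so P(k | x) ∝ π_k f_k(x); normalise over all components.
Evaluate each component's likelihood at the observed value:
  L_1 = e^(−3.28)·3.28^7/7! = 0.030493
  L_2 = e^(−5.69)·5.69^7/7! = 0.129485
  L_3 = e^(−9.67)·9.67^7/7! = 0.0990666
Prior × likelihood for each component:
  π_1·L_1 = 0.31 × 0.030493 = 0.00945284
  π_2·L_2 = 0.54 × 0.129485 = 0.0699219
  π_3·L_3 = 0.15 × 0.0990666 = 0.01486
Marginal: 0.00945284 + 0.0699219 + 0.01486 = 0.0942348
Responsibility of Cluster 2: 0.0699219 / 0.0942348 ≈ 0.7420

0.7420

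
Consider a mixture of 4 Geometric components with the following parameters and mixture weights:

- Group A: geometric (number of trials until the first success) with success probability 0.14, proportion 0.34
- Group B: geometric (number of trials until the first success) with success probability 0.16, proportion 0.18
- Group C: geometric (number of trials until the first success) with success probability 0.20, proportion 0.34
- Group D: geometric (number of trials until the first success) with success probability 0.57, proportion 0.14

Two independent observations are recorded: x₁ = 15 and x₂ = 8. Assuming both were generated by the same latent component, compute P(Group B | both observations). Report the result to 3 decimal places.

Posterior ∝ prior × likelihood, so P(k | x) ∝ w_k f_k(x); normalise over all components.
Since both observations come from the same component, the likelihood for component k is f_k(x₁)·f_k(x₂).
  f_A = [0.0169475] × [0.0487099] = 0.000825512
  f_B = [0.0139325] × [0.0472145] = 0.000657817
  f_C = [0.00879609] × [0.041943] = 0.000368935
  f_D = [4.21147e-06] × [0.00154937] = 6.5251e-09
Multiply by the mixture weights:
  w_A·f_A = 0.34 × 0.000825512 = 0.000280674
  w_B·f_B = 0.18 × 0.000657817 = 0.000118407
  w_C·f_C = 0.34 × 0.000368935 = 0.000125438
  w_D·f_D = 0.14 × 6.5251e-09 = 9.13514e-10
Marginal: 0.000280674 + 0.000118407 + 0.000125438 + 9.13514e-10 = 0.00052452
So the posterior for Group B is 0.000118407 / 0.00052452 ≈ 0.226.

0.226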